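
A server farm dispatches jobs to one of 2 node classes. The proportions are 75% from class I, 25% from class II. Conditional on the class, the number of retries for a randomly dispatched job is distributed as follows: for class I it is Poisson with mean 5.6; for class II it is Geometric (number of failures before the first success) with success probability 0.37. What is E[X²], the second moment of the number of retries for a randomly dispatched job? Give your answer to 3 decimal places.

29.595

For each component E[X²] = Var + (mean)², giving I: 36.96; II: 7.5011.
Overall E[X²] = 0.75·36.96 + 0.25·7.5011 = 29.5953.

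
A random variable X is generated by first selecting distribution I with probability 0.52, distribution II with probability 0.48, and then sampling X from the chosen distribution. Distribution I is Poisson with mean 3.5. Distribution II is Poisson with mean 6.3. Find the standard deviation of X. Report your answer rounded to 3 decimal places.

Per component, I: μ=3.5, E[X²]=15.75; II: μ=6.3, E[X²]=45.99.
E[X] = 0.52·3.5 + 0.48·6.3 = 4.844.
E[X²] = 0.52·15.75 + 0.48·45.99 = 30.2652.
Var(X) = E[X²] − (E[X])² = 30.2652 − 23.4643 = 6.80086.
SD(X) = √6.80086 = 2.60785.

2.608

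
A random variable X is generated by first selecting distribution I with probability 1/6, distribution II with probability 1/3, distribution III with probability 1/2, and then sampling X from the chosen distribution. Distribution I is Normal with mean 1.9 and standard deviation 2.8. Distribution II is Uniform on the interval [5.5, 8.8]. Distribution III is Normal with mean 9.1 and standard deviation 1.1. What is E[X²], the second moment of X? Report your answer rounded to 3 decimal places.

61.262

For each component E[X²] = Var + (mean)², giving I: 11.45; II: 52.03; III: 84.02.
Overall E[X²] = 0.166667·11.45 + 0.333333·52.03 + 0.5·84.02 = 61.2617.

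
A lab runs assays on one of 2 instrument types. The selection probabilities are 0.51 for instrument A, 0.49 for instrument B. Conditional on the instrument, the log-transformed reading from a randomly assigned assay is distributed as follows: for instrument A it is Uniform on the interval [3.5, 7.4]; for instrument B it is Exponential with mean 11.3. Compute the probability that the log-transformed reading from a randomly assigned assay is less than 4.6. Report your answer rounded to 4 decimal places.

Conditional on each instrument, P(X < 4.6): A: 0.282051; B: 0.334409.
By total probability, P(X < 4.6) = 0.51·0.282051 + 0.49·0.334409 = 0.307706.

0.3077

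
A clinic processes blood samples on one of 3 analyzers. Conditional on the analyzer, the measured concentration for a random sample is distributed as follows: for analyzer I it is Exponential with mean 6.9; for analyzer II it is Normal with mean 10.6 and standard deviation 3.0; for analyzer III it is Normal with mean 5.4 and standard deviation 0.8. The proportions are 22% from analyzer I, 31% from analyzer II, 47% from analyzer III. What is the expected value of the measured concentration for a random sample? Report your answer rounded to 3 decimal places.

Component means — I: 6.9; II: 10.6; III: 5.4.
E[X] = 0.22·6.9 + 0.31·10.6 + 0.47·5.4 = 7.342.

7.342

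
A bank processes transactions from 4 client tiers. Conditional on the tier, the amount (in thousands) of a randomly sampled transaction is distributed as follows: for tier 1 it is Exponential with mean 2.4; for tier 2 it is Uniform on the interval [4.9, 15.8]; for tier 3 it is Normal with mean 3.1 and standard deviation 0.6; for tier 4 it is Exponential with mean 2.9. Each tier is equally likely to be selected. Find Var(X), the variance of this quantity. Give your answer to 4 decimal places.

Per component, 1: μ=2.4, E[X²]=11.52; 2: μ=10.35, E[X²]=117.023; 3: μ=3.1, E[X²]=9.97; 4: μ=2.9, E[X²]=16.82.
E[X] = 0.25·2.4 + 0.25·10.35 + 0.25·3.1 + 0.25·2.9 = 4.6875.
E[X²] = 0.25·11.52 + 0.25·117.023 + 0.25·9.97 + 0.25·16.82 = 38.8333.
Var(X) = E[X²] − (E[X])² = 38.8333 − 21.9727 = 16.8607.

16.8607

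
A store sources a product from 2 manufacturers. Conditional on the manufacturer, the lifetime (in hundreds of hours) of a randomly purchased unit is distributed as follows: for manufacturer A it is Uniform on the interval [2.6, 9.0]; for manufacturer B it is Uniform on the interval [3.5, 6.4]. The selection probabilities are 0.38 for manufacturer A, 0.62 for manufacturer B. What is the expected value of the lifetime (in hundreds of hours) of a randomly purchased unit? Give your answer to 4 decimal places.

Component means — A: 5.8; B: 4.95.
E[X] = 0.38·5.8 + 0.62·4.95 = 5.273.

5.2730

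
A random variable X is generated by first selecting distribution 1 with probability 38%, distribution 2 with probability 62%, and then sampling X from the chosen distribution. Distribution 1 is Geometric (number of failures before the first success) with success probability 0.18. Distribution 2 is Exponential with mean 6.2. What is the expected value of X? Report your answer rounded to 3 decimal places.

5.575

Component means — 1: 4.55556; 2: 6.2.
E[X] = 0.38·4.55556 + 0.62·6.2 = 5.57511.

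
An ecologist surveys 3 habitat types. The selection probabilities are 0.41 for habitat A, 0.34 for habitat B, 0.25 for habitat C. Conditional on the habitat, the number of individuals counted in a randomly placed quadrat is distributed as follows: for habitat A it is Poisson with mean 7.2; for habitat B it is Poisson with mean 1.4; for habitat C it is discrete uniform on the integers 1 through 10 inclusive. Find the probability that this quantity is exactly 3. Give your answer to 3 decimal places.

0.082

Conditional on each habitat, P(X = 3): A: 0.0464436; B: 0.112777; C: 0.1.
By total probability, P(X = 3) = 0.41·0.0464436 + 0.34·0.112777 + 0.25·0.1 = 0.0823861.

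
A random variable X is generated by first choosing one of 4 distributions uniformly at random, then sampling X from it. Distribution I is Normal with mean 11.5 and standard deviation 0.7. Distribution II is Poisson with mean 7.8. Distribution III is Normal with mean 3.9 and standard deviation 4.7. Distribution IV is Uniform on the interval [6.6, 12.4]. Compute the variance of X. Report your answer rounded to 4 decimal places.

16.1027

Per component, I: μ=11.5, E[X²]=132.74; II: μ=7.8, E[X²]=68.64; III: μ=3.9, E[X²]=37.3; IV: μ=9.5, E[X²]=93.0533.
E[X] = 0.25·11.5 + 0.25·7.8 + 0.25·3.9 + 0.25·9.5 = 8.175.
E[X²] = 0.25·132.74 + 0.25·68.64 + 0.25·37.3 + 0.25·93.0533 = 82.9333.
Var(X) = E[X²] − (E[X])² = 82.9333 − 66.8306 = 16.1027.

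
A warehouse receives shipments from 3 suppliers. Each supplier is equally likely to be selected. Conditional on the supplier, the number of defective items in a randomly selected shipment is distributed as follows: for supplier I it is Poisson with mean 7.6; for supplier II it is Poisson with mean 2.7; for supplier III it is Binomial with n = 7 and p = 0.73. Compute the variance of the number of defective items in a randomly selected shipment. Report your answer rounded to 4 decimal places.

7.8953

Per component, I: μ=7.6, E[X²]=65.36; II: μ=2.7, E[X²]=9.99; III: μ=5.11, E[X²]=27.4918.
E[X] = 0.333333·7.6 + 0.333333·2.7 + 0.333333·5.11 = 5.13667.
E[X²] = 0.333333·65.36 + 0.333333·9.99 + 0.333333·27.4918 = 34.2806.
Var(X) = E[X²] − (E[X])² = 34.2806 − 26.3853 = 7.89526.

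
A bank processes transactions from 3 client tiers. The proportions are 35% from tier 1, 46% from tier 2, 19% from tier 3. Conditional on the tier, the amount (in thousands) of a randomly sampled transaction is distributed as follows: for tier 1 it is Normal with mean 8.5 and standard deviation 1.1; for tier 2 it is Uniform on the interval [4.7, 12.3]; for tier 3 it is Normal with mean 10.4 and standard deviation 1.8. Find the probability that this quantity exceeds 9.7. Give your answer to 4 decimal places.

Conditional on each tier, P(X > 9.7): 1: 0.137656; 2: 0.342105; 3: 0.651321.
By total probability, P(X > 9.7) = 0.35·0.137656 + 0.46·0.342105 + 0.19·0.651321 = 0.329299.

0.3293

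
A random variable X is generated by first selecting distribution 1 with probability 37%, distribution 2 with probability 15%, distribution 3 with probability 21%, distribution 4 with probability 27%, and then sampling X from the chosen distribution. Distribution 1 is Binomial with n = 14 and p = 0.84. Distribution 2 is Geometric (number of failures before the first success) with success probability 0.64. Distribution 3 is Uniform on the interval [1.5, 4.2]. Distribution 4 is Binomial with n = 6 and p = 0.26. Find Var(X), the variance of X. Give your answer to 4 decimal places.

25.0876

Per component, 1: μ=11.76, E[X²]=140.179; 2: μ=0.5625, E[X²]=1.19531; 3: μ=2.85, E[X²]=8.73; 4: μ=1.56, E[X²]=3.588.
E[X] = 0.37·11.76 + 0.15·0.5625 + 0.21·2.85 + 0.27·1.56 = 5.45527.
E[X²] = 0.37·140.179 + 0.15·1.19531 + 0.21·8.73 + 0.27·3.588 = 54.8477.
Var(X) = E[X²] − (E[X])² = 54.8477 − 29.76 = 25.0876.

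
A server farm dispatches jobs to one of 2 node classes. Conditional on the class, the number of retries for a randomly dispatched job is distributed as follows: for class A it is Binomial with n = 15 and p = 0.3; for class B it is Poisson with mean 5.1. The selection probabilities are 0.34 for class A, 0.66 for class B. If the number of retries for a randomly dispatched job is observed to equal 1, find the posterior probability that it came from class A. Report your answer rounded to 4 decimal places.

Likelihoods P(X=1 | ·): A: 0.03052; B: 0.0310934.
Posterior ∝ prior × likelihood. Numerator for A: 0.34·0.03052 = 0.0103768.
Normalizing constant: 0.34·0.03052 + 0.66·0.0310934 = 0.0308985.
P(A | observation) = 0.0103768 / 0.0308985 = 0.335836.

0.3358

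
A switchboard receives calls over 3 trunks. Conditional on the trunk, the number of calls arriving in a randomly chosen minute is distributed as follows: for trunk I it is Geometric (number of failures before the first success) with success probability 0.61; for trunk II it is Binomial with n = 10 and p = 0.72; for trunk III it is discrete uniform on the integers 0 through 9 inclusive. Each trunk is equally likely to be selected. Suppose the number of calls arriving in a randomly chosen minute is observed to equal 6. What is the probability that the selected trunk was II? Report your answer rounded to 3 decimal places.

0.638

Likelihoods P(X=6 | ·): I: 0.00214643; II: 0.179823; III: 0.1.
Posterior ∝ prior × likelihood. Numerator for II: 0.333333·0.179823 = 0.0599412.
Normalizing constant: 0.333333·0.00214643 + 0.333333·0.179823 + 0.333333·0.1 = 0.09399.
P(II | observation) = 0.0599412 / 0.09399 = 0.63774.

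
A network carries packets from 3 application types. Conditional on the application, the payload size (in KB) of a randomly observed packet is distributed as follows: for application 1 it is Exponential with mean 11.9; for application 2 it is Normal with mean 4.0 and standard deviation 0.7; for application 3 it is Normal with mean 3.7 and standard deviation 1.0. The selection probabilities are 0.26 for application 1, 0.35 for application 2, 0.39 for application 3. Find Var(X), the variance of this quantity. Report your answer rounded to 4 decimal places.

49.8898

Per component, 1: μ=11.9, E[X²]=283.22; 2: μ=4, E[X²]=16.49; 3: μ=3.7, E[X²]=14.69.
E[X] = 0.26·11.9 + 0.35·4 + 0.39·3.7 = 5.937.
E[X²] = 0.26·283.22 + 0.35·16.49 + 0.39·14.69 = 85.1378.
Var(X) = E[X²] − (E[X])² = 85.1378 − 35.248 = 49.8898.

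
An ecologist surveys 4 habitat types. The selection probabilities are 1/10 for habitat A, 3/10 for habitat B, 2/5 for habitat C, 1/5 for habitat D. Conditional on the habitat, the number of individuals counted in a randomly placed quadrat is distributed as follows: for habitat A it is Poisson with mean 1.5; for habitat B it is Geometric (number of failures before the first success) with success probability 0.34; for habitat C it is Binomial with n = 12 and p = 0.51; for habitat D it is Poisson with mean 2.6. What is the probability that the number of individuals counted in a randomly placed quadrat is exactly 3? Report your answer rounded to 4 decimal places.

0.1044

Conditional on each habitat, P(X = 3): A: 0.125511; B: 0.0977486; C: 0.0475224; D: 0.217572.
By total probability, P(X = 3) = 0.1·0.125511 + 0.3·0.0977486 + 0.4·0.0475224 + 0.2·0.217572 = 0.104399.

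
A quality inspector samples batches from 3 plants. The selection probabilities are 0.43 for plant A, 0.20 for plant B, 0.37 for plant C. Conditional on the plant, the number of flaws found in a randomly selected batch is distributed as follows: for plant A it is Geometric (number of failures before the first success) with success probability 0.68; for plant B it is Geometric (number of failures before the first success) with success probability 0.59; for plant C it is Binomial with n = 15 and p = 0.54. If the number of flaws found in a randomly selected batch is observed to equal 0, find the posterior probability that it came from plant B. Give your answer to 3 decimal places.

0.288

Likelihoods P(X=0 | ·): A: 0.68; B: 0.59; C: 8.7371e-06.
Posterior ∝ prior × likelihood. Numerator for B: 0.2·0.59 = 0.118.
Normalizing constant: 0.43·0.68 + 0.2·0.59 + 0.37·8.7371e-06 = 0.410403.
P(B | observation) = 0.118 / 0.410403 = 0.287522.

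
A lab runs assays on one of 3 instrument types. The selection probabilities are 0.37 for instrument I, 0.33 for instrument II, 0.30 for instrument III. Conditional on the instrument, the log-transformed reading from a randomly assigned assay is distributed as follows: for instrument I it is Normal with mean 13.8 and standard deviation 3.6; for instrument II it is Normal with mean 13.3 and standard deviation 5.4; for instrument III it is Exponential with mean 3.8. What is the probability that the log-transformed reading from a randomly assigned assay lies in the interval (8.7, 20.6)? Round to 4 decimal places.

0.5950

Conditional on each instrument, P(8.7 < X < 20.6): I: 0.892256; II: 0.71464; III: 0.0968973.
By total probability, P(8.7 < X < 20.6) = 0.37·0.892256 + 0.33·0.71464 + 0.3·0.0968973 = 0.595035.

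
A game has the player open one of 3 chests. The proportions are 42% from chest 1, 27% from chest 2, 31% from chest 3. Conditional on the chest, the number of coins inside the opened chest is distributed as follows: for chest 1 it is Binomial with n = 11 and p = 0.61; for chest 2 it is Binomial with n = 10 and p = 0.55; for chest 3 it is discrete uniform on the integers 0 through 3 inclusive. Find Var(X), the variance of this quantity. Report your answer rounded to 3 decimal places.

7.194

Per component, 1: μ=6.71, E[X²]=47.641; 2: μ=5.5, E[X²]=32.725; 3: μ=1.5, E[X²]=3.5.
E[X] = 0.42·6.71 + 0.27·5.5 + 0.31·1.5 = 4.7682.
E[X²] = 0.42·47.641 + 0.27·32.725 + 0.31·3.5 = 29.93.
Var(X) = E[X²] − (E[X])² = 29.93 − 22.7357 = 7.19424.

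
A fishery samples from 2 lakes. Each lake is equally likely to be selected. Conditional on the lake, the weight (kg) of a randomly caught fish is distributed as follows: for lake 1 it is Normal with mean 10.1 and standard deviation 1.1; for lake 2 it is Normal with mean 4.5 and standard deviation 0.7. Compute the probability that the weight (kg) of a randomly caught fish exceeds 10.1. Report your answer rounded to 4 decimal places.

Conditional on each lake, P(X > 10.1): 1: 0.5; 2: 6.66134e-16.
By total probability, P(X > 10.1) = 0.5·0.5 + 0.5·6.66134e-16 = 0.25.

0.2500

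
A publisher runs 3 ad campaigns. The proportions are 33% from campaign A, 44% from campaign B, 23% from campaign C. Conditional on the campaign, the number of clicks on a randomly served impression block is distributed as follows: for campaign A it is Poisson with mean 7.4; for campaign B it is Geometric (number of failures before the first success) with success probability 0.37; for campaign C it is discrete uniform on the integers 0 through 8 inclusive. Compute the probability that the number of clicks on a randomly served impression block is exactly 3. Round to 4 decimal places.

Conditional on each campaign, P(X = 3): A: 0.0412824; B: 0.0925174; C: 0.111111.
By total probability, P(X = 3) = 0.33·0.0412824 + 0.44·0.0925174 + 0.23·0.111111 = 0.0798864.

0.0799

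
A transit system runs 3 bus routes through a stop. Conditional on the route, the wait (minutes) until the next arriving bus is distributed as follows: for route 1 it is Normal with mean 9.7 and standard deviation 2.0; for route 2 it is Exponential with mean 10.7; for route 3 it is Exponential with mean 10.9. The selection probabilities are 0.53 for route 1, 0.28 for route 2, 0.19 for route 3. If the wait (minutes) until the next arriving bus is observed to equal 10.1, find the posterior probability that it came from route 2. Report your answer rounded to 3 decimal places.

Likelihoods f(10.1 | ·): 1: 0.195521; 2: 0.0363643; 3: 0.0363207.
Posterior ∝ prior × likelihood. Numerator for 2: 0.28·0.0363643 = 0.010182.
Normalizing constant: 0.53·0.195521 + 0.28·0.0363643 + 0.19·0.0363207 = 0.120709.
P(2 | observation) = 0.010182 / 0.120709 = 0.0843514.

0.084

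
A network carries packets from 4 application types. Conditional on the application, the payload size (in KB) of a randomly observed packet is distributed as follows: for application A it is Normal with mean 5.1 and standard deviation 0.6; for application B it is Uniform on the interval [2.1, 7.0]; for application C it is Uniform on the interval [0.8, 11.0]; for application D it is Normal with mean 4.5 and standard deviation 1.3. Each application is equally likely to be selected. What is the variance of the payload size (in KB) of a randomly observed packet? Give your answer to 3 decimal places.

3.498

Per component, A: μ=5.1, E[X²]=26.37; B: μ=4.55, E[X²]=22.7033; C: μ=5.9, E[X²]=43.48; D: μ=4.5, E[X²]=21.94.
E[X] = 0.25·5.1 + 0.25·4.55 + 0.25·5.9 + 0.25·4.5 = 5.0125.
E[X²] = 0.25·26.37 + 0.25·22.7033 + 0.25·43.48 + 0.25·21.94 = 28.6233.
Var(X) = E[X²] − (E[X])² = 28.6233 − 25.1252 = 3.49818.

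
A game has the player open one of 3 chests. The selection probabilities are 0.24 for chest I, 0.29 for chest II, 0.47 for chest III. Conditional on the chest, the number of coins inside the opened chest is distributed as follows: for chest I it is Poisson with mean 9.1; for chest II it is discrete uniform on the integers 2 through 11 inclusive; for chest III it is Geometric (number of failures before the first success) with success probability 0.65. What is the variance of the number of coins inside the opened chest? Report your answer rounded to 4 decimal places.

Per component, I: μ=9.1, E[X²]=91.91; II: μ=6.5, E[X²]=50.5; III: μ=0.538462, E[X²]=1.11834.
E[X] = 0.24·9.1 + 0.29·6.5 + 0.47·0.538462 = 4.32208.
E[X²] = 0.24·91.91 + 0.29·50.5 + 0.47·1.11834 = 37.229.
Var(X) = E[X²] − (E[X])² = 37.229 − 18.6803 = 18.5487.

18.5487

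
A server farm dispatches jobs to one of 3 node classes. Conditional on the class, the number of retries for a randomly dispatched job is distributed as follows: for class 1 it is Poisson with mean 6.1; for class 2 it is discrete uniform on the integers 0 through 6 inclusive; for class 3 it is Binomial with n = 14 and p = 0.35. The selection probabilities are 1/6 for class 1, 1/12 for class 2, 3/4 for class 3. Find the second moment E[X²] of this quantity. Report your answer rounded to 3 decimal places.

For each component E[X²] = Var + (mean)², giving 1: 43.31; 2: 13; 3: 27.195.
Overall E[X²] = 0.166667·43.31 + 0.0833333·13 + 0.75·27.195 = 28.6979.

28.698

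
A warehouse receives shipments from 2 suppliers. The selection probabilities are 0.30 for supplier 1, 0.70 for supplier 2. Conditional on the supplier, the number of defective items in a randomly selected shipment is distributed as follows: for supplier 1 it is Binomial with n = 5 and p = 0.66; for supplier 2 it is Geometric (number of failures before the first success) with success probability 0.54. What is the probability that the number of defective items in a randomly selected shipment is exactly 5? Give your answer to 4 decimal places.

0.0454

Conditional on each supplier, P(X = 5): 1: 0.125233; 2: 0.011122.
By total probability, P(X = 5) = 0.3·0.125233 + 0.7·0.011122 = 0.0453554.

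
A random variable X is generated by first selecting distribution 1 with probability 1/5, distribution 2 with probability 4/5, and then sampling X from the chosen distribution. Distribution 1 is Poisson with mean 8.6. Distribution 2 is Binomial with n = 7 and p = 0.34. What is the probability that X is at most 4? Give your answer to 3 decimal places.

Conditional on each component, P(X ≤ 4): 1: 0.070054; 2: 0.950775.
By total probability, P(X ≤ 4) = 0.2·0.070054 + 0.8·0.950775 = 0.774631.

0.775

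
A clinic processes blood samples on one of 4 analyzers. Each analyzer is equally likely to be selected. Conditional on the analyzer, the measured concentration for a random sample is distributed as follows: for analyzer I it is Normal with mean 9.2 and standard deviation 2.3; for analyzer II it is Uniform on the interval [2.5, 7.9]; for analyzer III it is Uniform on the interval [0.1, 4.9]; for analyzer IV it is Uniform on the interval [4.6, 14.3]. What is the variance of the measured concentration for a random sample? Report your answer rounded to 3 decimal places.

Per component, I: μ=9.2, E[X²]=89.93; II: μ=5.2, E[X²]=29.47; III: μ=2.5, E[X²]=8.17; IV: μ=9.45, E[X²]=97.1433.
E[X] = 0.25·9.2 + 0.25·5.2 + 0.25·2.5 + 0.25·9.45 = 6.5875.
E[X²] = 0.25·89.93 + 0.25·29.47 + 0.25·8.17 + 0.25·97.1433 = 56.1783.
Var(X) = E[X²] − (E[X])² = 56.1783 − 43.3952 = 12.7832.

12.783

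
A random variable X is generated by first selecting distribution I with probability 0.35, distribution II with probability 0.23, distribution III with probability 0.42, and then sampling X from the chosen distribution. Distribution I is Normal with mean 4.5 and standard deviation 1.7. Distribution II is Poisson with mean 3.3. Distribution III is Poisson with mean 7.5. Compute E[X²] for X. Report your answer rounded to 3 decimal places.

For each component E[X²] = Var + (mean)², giving I: 23.14; II: 14.19; III: 63.75.
Overall E[X²] = 0.35·23.14 + 0.23·14.19 + 0.42·63.75 = 38.1377.

38.138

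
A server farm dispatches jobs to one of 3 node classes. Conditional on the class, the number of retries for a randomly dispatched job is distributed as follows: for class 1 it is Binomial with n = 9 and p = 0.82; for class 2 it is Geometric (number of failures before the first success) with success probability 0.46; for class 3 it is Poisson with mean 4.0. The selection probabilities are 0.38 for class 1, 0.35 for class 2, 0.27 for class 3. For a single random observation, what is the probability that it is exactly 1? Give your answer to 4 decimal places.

Conditional on each class, P(X = 1): 1: 8.13273e-06; 2: 0.2484; 3: 0.0732626.
By total probability, P(X = 1) = 0.38·8.13273e-06 + 0.35·0.2484 + 0.27·0.0732626 = 0.106724.

0.1067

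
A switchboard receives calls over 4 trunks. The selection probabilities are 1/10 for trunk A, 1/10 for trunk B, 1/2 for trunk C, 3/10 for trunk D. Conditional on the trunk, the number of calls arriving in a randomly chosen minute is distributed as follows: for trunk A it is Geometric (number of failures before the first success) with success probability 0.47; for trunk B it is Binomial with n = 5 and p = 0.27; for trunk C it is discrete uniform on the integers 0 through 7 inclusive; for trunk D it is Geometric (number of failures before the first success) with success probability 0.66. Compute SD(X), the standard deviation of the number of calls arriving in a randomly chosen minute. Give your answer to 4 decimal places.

Per component, A: μ=1.12766, E[X²]=3.67089; B: μ=1.35, E[X²]=2.808; C: μ=3.5, E[X²]=17.5; D: μ=0.515152, E[X²]=1.04591.
E[X] = 0.1·1.12766 + 0.1·1.35 + 0.5·3.5 + 0.3·0.515152 = 2.15231.
E[X²] = 0.1·3.67089 + 0.1·2.808 + 0.5·17.5 + 0.3·1.04591 = 9.71166.
Var(X) = E[X²] − (E[X])² = 9.71166 − 4.63244 = 5.07922.
SD(X) = √5.07922 = 2.25371.

2.2537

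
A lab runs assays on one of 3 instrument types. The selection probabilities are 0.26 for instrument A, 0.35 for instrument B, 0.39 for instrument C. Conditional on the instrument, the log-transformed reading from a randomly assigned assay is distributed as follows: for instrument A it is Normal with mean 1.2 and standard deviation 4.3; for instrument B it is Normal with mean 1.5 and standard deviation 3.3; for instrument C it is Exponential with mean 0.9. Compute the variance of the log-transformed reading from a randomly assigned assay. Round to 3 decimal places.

Per component, A: μ=1.2, E[X²]=19.93; B: μ=1.5, E[X²]=13.14; C: μ=0.9, E[X²]=1.62.
E[X] = 0.26·1.2 + 0.35·1.5 + 0.39·0.9 = 1.188.
E[X²] = 0.26·19.93 + 0.35·13.14 + 0.39·1.62 = 10.4126.
Var(X) = E[X²] − (E[X])² = 10.4126 − 1.41134 = 9.00126.

9.001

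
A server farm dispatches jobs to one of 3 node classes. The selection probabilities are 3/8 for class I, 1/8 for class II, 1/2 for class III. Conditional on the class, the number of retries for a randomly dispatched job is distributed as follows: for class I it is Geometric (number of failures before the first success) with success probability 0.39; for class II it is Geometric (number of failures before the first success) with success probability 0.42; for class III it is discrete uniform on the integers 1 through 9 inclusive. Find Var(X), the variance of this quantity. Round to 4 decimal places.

Per component, I: μ=1.5641, E[X²]=6.45694; II: μ=1.38095, E[X²]=5.19501; III: μ=5, E[X²]=31.6667.
E[X] = 0.375·1.5641 + 0.125·1.38095 + 0.5·5 = 3.25916.
E[X²] = 0.375·6.45694 + 0.125·5.19501 + 0.5·31.6667 = 18.9041.
Var(X) = E[X²] − (E[X])² = 18.9041 − 10.6221 = 8.28195.

8.2820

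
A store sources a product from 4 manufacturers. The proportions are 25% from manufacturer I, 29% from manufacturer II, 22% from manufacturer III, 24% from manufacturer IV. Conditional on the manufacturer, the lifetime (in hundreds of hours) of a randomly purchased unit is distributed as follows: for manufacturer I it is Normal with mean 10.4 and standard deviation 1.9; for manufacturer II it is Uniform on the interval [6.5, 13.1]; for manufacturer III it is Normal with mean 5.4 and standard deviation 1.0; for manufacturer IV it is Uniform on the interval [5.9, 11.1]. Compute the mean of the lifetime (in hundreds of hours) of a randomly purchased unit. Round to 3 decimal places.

Component means — I: 10.4; II: 9.8; III: 5.4; IV: 8.5.
E[X] = 0.25·10.4 + 0.29·9.8 + 0.22·5.4 + 0.24·8.5 = 8.67.

8.670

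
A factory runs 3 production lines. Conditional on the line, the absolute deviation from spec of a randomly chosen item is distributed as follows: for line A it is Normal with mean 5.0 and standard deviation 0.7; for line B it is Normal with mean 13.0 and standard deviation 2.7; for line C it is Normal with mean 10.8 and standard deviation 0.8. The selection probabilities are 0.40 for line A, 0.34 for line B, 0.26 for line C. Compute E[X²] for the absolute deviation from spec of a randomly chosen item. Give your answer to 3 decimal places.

For each component E[X²] = Var + (mean)², giving A: 25.49; B: 176.29; C: 117.28.
Overall E[X²] = 0.4·25.49 + 0.34·176.29 + 0.26·117.28 = 100.627.

100.627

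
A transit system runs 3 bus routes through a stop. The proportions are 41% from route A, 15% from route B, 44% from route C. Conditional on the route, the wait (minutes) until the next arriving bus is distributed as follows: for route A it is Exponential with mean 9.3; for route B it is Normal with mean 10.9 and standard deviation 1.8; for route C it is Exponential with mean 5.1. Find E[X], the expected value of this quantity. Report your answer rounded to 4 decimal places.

Component means — A: 9.3; B: 10.9; C: 5.1.
E[X] = 0.41·9.3 + 0.15·10.9 + 0.44·5.1 = 7.692.

7.6920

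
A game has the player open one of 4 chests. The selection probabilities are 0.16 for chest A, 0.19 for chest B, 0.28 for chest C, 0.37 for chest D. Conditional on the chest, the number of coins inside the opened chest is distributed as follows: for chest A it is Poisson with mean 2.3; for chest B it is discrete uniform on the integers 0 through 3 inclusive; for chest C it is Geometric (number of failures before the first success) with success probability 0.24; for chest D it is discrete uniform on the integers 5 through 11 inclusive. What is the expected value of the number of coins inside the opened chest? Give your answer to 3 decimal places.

4.500

Component means — A: 2.3; B: 1.5; C: 3.16667; D: 8.
E[X] = 0.16·2.3 + 0.19·1.5 + 0.28·3.16667 + 0.37·8 = 4.49967.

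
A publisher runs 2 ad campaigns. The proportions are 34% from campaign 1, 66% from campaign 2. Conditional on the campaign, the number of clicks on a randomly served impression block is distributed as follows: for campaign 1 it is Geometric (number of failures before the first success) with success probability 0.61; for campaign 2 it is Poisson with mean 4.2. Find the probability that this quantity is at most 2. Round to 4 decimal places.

Conditional on each campaign, P(X ≤ 2): 1: 0.940681; 2: 0.210238.
By total probability, P(X ≤ 2) = 0.34·0.940681 + 0.66·0.210238 = 0.458589.

0.4586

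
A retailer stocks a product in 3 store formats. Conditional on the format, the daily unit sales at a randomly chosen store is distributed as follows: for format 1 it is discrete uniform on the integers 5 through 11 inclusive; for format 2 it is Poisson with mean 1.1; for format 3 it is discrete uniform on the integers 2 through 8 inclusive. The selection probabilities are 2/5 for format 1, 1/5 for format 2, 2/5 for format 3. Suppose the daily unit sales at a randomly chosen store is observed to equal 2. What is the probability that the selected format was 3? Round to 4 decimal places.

0.5866

Likelihoods P(X=2 | ·): 1: 0; 2: 0.201387; 3: 0.142857.
Posterior ∝ prior × likelihood. Numerator for 3: 0.4·0.142857 = 0.0571429.
Normalizing constant: 0.4·0 + 0.2·0.201387 + 0.4·0.142857 = 0.0974203.
P(3 | observation) = 0.0571429 / 0.0974203 = 0.58656.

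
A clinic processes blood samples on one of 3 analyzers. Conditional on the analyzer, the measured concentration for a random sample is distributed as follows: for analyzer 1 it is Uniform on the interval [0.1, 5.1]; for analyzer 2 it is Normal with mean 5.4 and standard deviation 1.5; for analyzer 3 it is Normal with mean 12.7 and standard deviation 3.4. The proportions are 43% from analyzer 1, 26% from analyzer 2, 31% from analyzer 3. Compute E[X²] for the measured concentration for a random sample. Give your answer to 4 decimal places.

65.5527

For each component E[X²] = Var + (mean)², giving 1: 8.84333; 2: 31.41; 3: 172.85.
Overall E[X²] = 0.43·8.84333 + 0.26·31.41 + 0.31·172.85 = 65.5527.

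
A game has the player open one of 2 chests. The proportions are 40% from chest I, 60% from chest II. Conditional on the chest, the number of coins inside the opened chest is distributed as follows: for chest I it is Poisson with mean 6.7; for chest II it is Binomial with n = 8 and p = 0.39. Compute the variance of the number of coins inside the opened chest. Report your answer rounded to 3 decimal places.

Per component, I: μ=6.7, E[X²]=51.59; II: μ=3.12, E[X²]=11.6376.
E[X] = 0.4·6.7 + 0.6·3.12 = 4.552.
E[X²] = 0.4·51.59 + 0.6·11.6376 = 27.6186.
Var(X) = E[X²] − (E[X])² = 27.6186 − 20.7207 = 6.89786.

6.898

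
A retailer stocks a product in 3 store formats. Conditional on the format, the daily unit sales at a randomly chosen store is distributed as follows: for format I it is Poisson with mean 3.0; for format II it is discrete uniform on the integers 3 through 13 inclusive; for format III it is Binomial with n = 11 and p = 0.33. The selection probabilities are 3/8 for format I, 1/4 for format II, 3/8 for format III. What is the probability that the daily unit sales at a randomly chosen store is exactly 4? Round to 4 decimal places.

Conditional on each format, P(X = 4): I: 0.168031; II: 0.0909091; III: 0.237188.
By total probability, P(X = 4) = 0.375·0.168031 + 0.25·0.0909091 + 0.375·0.237188 = 0.174685.

0.1747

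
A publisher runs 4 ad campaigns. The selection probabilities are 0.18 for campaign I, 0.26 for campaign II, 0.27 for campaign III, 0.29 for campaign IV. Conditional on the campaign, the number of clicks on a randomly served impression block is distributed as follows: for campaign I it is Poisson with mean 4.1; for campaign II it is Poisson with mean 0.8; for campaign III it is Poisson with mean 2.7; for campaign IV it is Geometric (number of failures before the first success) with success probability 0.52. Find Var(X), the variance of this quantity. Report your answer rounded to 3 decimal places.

Per component, I: μ=4.1, E[X²]=20.91; II: μ=0.8, E[X²]=1.44; III: μ=2.7, E[X²]=9.99; IV: μ=0.923077, E[X²]=2.62722.
E[X] = 0.18·4.1 + 0.26·0.8 + 0.27·2.7 + 0.29·0.923077 = 1.94269.
E[X²] = 0.18·20.91 + 0.26·1.44 + 0.27·9.99 + 0.29·2.62722 = 7.59739.
Var(X) = E[X²] − (E[X])² = 7.59739 − 3.77405 = 3.82334.

3.823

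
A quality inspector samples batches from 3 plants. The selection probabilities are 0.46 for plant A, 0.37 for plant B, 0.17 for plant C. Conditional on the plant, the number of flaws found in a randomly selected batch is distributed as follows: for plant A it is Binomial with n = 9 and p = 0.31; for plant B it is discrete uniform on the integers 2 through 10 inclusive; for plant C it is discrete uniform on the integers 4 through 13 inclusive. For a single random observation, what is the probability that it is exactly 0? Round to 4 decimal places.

Conditional on each plant, P(X = 0): A: 0.0354521; B: 0; C: 0.
By total probability, P(X = 0) = 0.46·0.0354521 + 0.37·0 + 0.17·0 = 0.016308.

0.0163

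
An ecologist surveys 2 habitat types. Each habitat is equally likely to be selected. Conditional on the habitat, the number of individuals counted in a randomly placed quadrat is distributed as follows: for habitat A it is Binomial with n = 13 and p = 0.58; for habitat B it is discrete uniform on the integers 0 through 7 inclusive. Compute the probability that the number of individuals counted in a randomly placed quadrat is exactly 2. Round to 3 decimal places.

0.063

Conditional on each habitat, P(X = 2): A: 0.00188232; B: 0.125.
By total probability, P(X = 2) = 0.5·0.00188232 + 0.5·0.125 = 0.0634412.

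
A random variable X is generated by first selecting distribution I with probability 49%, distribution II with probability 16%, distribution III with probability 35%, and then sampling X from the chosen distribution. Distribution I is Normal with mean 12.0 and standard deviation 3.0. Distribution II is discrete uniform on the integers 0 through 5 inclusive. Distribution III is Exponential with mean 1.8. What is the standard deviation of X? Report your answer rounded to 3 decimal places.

5.564

Per component, I: μ=12, E[X²]=153; II: μ=2.5, E[X²]=9.16667; III: μ=1.8, E[X²]=6.48.
E[X] = 0.49·12 + 0.16·2.5 + 0.35·1.8 = 6.91.
E[X²] = 0.49·153 + 0.16·9.16667 + 0.35·6.48 = 78.7047.
Var(X) = E[X²] − (E[X])² = 78.7047 − 47.7481 = 30.9566.
SD(X) = √30.9566 = 5.56386.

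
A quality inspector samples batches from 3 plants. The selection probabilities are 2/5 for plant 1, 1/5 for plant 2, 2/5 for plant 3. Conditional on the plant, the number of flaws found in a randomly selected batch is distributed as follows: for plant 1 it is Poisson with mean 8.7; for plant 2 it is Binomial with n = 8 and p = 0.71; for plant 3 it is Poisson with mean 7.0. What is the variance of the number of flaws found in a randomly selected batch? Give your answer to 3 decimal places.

7.941

Per component, 1: μ=8.7, E[X²]=84.39; 2: μ=5.68, E[X²]=33.9096; 3: μ=7, E[X²]=56.
E[X] = 0.4·8.7 + 0.2·5.68 + 0.4·7 = 7.416.
E[X²] = 0.4·84.39 + 0.2·33.9096 + 0.4·56 = 62.9379.
Var(X) = E[X²] − (E[X])² = 62.9379 − 54.9971 = 7.94086.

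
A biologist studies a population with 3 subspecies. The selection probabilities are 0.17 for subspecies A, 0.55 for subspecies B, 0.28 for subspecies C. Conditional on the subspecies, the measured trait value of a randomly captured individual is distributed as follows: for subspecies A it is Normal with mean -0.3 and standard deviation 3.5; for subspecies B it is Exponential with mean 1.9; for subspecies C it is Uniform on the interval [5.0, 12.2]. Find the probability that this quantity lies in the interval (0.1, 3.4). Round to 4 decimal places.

0.4825

Conditional on each subspecies, P(0.1 < X < 3.4): A: 0.309282; B: 0.781681; C: 0.
By total probability, P(0.1 < X < 3.4) = 0.17·0.309282 + 0.55·0.781681 + 0.28·0 = 0.482503.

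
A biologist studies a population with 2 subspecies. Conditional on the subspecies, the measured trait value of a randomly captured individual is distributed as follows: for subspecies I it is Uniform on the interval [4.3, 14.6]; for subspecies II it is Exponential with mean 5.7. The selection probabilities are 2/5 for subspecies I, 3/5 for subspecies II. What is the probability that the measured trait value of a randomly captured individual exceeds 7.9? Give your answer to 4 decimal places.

Conditional on each subspecies, P(X > 7.9): I: 0.650485; II: 0.250082.
By total probability, P(X > 7.9) = 0.4·0.650485 + 0.6·0.250082 = 0.410244.

0.4102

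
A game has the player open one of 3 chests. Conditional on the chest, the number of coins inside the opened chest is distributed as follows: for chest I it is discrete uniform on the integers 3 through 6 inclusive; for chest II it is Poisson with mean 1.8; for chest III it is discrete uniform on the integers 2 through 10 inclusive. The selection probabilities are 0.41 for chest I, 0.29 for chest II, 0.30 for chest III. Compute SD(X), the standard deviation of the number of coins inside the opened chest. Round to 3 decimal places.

2.390

Per component, I: μ=4.5, E[X²]=21.5; II: μ=1.8, E[X²]=5.04; III: μ=6, E[X²]=42.6667.
E[X] = 0.41·4.5 + 0.29·1.8 + 0.3·6 = 4.167.
E[X²] = 0.41·21.5 + 0.29·5.04 + 0.3·42.6667 = 23.0766.
Var(X) = E[X²] − (E[X])² = 23.0766 − 17.3639 = 5.71271.
SD(X) = √5.71271 = 2.39013.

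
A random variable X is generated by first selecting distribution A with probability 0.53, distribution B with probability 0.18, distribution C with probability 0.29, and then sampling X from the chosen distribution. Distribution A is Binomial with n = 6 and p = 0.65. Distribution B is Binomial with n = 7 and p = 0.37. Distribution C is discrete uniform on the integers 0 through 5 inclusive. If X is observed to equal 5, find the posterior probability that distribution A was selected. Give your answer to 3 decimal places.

Likelihoods P(X=5 | ·): A: 0.243661; B: 0.0577975; C: 0.166667.
Posterior ∝ prior × likelihood. Numerator for A: 0.53·0.243661 = 0.12914.
Normalizing constant: 0.53·0.243661 + 0.18·0.0577975 + 0.29·0.166667 = 0.187877.
P(A | observation) = 0.12914 / 0.187877 = 0.687366.

0.687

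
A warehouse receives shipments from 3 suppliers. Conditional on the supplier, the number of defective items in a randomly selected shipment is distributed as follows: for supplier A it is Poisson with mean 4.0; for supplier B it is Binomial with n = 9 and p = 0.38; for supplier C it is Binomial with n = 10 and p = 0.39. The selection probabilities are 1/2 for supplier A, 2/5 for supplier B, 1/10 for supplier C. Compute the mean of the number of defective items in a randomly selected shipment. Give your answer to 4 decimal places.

Component means — A: 4; B: 3.42; C: 3.9.
E[X] = 0.5·4 + 0.4·3.42 + 0.1·3.9 = 3.758.

3.7580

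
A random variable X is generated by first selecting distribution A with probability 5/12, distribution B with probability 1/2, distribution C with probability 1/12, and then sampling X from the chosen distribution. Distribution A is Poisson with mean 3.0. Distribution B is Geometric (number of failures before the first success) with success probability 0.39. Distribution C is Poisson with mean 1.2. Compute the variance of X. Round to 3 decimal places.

3.903

Per component, A: μ=3, E[X²]=12; B: μ=1.5641, E[X²]=6.45694; C: μ=1.2, E[X²]=2.64.
E[X] = 0.416667·3 + 0.5·1.5641 + 0.0833333·1.2 = 2.13205.
E[X²] = 0.416667·12 + 0.5·6.45694 + 0.0833333·2.64 = 8.44847.
Var(X) = E[X²] − (E[X])² = 8.44847 − 4.54564 = 3.90283.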